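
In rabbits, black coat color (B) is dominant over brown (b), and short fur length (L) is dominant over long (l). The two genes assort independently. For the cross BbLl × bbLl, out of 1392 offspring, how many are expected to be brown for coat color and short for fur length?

Dihybrid cross BbLl × bbLl — consider each gene separately:
coat color: Bb × bb → 2 Bb, 2 bb → 2 B_ : 2 bb (out of 4)
fur length: Ll × Ll → 1 LL, 2 Ll, 1 ll → 3 L_ : 1 ll (out of 4)
Looking for: brown (bb) and short (L_)
P(brown) = 2/4, P(short) = 3/4
P(both) = 2/4 × 3/4 = 6/16 = 3/8
Expected count = 3/8 × 1392 = 522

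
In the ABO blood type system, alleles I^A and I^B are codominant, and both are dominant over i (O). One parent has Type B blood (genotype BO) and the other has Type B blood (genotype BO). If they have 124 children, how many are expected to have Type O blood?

Cross: BO × BO
Possible offspring genotypes: 1 BB, 2 BO, 1 OO
Blood type counts: 3 Type B, 1 Type O
Probability of Type O: 1/4
Expected count = 1/4 × 124 = 31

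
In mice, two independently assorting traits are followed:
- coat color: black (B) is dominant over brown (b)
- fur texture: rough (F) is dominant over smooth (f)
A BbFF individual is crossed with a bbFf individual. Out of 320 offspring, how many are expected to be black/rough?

Dihybrid cross BbFF × bbFf — consider each gene separately:
coat color: Bb × bb → 2 Bb, 2 bb → 2 B_ : 2 bb (out of 4)
fur texture: FF × Ff → 2 FF, 2 Ff → 4 F_ (out of 4)
Combine (counts out of 4 × 4 = 16): black/rough (B_F_) = 2×4 = 8; brown/rough (bbF_) = 2×4 = 8
Phenotype counts (out of 16): 8 black/rough, 8 brown/rough
black/rough: 8 out of 16 → fraction 1/2
Expected count = 1/2 × 320 = 160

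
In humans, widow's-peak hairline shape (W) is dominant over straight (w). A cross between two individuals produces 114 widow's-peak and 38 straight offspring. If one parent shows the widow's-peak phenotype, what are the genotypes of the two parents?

Observed offspring: 114 widow's-peak, 38 straight
The observed ratio simplifies to 3:1. Straight (ww) offspring appear, so each parent must contribute one w allele. The parent stated to show widow's-peak carries W, so it is Ww. The other parent is then either Ww or ww: Ww × ww would give a 1:1 split, whereas Ww × Ww gives 3:1 — matching the data. So both parents are heterozygous (Ww × Ww).
Parent genotypes: Ww × Ww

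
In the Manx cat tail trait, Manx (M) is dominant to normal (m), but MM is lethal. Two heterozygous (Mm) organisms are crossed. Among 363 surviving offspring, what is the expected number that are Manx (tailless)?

Cross: Mm × Mm
Punnett square offspring (before lethality): 1 MM, 2 Mm, 1 mm
The MM genotype is lethal (embryos die); surviving offspring: 2 Mm, 1 mm
Manx (tailless): 2 out of 3 → fraction 2/3
Expected count = 2/3 × 363 = 242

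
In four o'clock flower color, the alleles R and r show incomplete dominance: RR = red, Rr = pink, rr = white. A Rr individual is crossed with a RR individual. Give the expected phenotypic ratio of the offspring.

Punnett square for Rr × RR:
Offspring genotypes: 2 RR, 2 Rr
Phenotype counts: 2 red, 2 pink
Ratio: 1 red : 1 pink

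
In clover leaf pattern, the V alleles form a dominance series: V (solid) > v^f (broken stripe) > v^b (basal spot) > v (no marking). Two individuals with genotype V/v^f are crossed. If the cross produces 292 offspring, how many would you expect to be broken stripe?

Cross: V/v^f × V/v^f
Allele dominance: V > v^f > v^b > v
Offspring genotypes: 1 V/V, 2 V/v^f, 1 v^f/v^f
Phenotype counts: 3 solid, 1 broken stripe
broken stripe: 1 out of 4 → fraction 1/4
Expected count = 1/4 × 292 = 73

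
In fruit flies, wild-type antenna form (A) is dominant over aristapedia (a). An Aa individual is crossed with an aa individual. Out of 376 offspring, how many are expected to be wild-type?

Punnett square for Aa × aa:
Offspring genotypes: 2 Aa, 2 aa
wild-type: 2, aristapedia: 2
wild-type: 2 out of 4 → fraction 1/2
Expected count = 1/2 × 376 = 188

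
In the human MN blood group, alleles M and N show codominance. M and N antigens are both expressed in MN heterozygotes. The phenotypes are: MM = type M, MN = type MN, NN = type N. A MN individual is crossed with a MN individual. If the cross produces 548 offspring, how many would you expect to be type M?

Punnett square for MN × MN:
Offspring genotypes: 1 MM, 2 MN, 1 NN
Phenotype counts: 1 type M, 2 type MN, 1 type N
type M: 1 out of 4 → fraction 1/4
Expected count = 1/4 × 548 = 137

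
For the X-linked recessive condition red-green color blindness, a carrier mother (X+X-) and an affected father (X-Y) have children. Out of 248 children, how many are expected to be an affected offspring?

Cross: X+X- × X-Y
Offspring: 1 X+X-, 1 X+Y, 1 X-X-, 1 X-Y
Probability of an affected offspring: 2/4 = 1/2
Expected count = 1/2 × 248 = 124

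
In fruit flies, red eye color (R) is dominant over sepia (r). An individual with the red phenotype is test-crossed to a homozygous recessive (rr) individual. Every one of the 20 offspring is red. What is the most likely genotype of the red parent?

Test cross: ? × rr
All offspring are red.
If the unknown parent were heterozygous (Rr), about half of 20 offspring would be sepia; none are. The unknown parent is most likely homozygous dominant (RR).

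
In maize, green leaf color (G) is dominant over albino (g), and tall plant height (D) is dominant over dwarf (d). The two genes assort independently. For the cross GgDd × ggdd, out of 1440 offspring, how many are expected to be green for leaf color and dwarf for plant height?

Dihybrid cross GgDd × ggdd — consider each gene separately:
leaf color: Gg × gg → 2 Gg, 2 gg → 2 G_ : 2 gg (out of 4)
plant height: Dd × dd → 2 Dd, 2 dd → 2 D_ : 2 dd (out of 4)
Looking for: green (G_) and dwarf (dd)
P(green) = 2/4, P(dwarf) = 2/4
P(both) = 2/4 × 2/4 = 4/16 = 1/4
Expected count = 1/4 × 1440 = 360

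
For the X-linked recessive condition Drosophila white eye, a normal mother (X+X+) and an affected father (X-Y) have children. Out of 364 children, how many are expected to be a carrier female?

Cross: X+X+ × X-Y
Offspring: 2 X+X-, 2 X+Y
Probability of a carrier female: 2/4 = 1/2
Expected count = 1/2 × 364 = 182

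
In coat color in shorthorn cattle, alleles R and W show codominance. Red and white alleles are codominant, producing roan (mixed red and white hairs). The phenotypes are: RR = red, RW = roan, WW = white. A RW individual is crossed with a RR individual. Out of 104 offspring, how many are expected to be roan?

Punnett square for RW × RR:
Offspring genotypes: 2 RR, 2 RW
Phenotype counts: 2 red, 2 roan
roan: 2 out of 4 → fraction 1/2
Expected count = 1/2 × 104 = 52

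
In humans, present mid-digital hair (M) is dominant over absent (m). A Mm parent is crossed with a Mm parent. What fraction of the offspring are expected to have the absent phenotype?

Punnett square for Mm × Mm:
Offspring genotypes: 1 MM, 2 Mm, 1 mm
Total offspring: 4
Count with target: 1
Probability: 1/4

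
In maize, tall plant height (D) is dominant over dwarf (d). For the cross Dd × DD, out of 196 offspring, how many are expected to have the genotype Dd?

Punnett square for Dd × DD:
Offspring genotypes: 2 DD, 2 Dd
Total offspring: 4
Count with target: 2
Probability: 2/4 = 1/2
Expected count = 1/2 × 196 = 98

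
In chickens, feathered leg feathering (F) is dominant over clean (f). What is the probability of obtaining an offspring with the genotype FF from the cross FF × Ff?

Punnett square for FF × Ff:
Offspring genotypes: 2 FF, 2 Ff
Total offspring: 4
Count with target: 2
Probability: 2/4 = 1/2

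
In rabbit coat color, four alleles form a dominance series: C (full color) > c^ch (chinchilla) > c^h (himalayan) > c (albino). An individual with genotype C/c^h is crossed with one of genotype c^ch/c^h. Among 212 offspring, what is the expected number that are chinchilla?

Cross: C/c^h × c^ch/c^h
Allele dominance: C > c^ch > c^h > c
Offspring genotypes: 1 C/c^ch, 1 C/c^h, 1 c^ch/c^h, 1 c^h/c^h
Phenotype counts: 2 full color, 1 chinchilla, 1 himalayan
chinchilla: 1 out of 4 → fraction 1/4
Expected count = 1/4 × 212 = 53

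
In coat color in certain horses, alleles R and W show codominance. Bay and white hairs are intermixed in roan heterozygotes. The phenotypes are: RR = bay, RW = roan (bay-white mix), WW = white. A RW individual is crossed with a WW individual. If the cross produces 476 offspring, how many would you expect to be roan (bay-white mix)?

Punnett square for RW × WW:
Offspring genotypes: 2 RW, 2 WW
Phenotype counts: 2 roan (bay-white mix), 2 white
roan (bay-white mix): 2 out of 4 → fraction 1/2
Expected count = 1/2 × 476 = 238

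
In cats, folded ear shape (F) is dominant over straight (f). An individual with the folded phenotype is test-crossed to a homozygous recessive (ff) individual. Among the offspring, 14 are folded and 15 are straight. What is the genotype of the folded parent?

Test cross: ? × ff
Offspring: 14 folded, 15 straight — approximately 1:1.
A 1:1 ratio in a test cross indicates the unknown parent is heterozygous (Ff).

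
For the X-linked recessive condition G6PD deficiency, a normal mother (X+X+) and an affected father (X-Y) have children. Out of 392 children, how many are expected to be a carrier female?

Cross: X+X+ × X-Y
Offspring: 2 X+X-, 2 X+Y
Probability of a carrier female: 2/4 = 1/2
Expected count = 1/2 × 392 = 196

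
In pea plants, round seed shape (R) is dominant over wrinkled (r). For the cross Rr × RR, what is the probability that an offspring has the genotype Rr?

Punnett square for Rr × RR:
Offspring genotypes: 2 RR, 2 Rr
Total offspring: 4
Count with target: 2
Probability: 2/4 = 1/2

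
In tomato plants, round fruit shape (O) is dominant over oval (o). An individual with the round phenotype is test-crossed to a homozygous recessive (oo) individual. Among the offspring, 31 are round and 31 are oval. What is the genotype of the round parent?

Test cross: ? × oo
Offspring: 31 round, 31 oval — approximately 1:1.
A 1:1 ratio in a test cross indicates the unknown parent is heterozygous (Oo).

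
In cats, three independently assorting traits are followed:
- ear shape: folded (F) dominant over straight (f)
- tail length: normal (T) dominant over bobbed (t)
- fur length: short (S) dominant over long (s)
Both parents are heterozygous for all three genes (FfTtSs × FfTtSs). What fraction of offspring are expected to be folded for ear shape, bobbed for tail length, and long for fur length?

Trihybrid cross: FfTtSs × FfTtSs
Each trait segregates independently with a 3:1 phenotypic ratio, so each gene contributes 3/4 (dominant) or 1/4 (recessive).
Target: folded (ear shape), bobbed (tail length), long (fur length)
Probability = product of independent per-trait probabilities
= 3/4 × 1/4 × 1/4 = 3/64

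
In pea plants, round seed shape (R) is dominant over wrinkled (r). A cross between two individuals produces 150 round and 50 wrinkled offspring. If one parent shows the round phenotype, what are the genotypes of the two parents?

Observed offspring: 150 round, 50 wrinkled
The observed ratio simplifies to 3:1. Wrinkled (rr) offspring appear, so each parent must contribute one r allele. The parent stated to show round carries R, so it is Rr. The other parent is then either Rr or rr: Rr × rr would give a 1:1 split, whereas Rr × Rr gives 3:1 — matching the data. So both parents are heterozygous (Rr × Rr).
Parent genotypes: Rr × Rr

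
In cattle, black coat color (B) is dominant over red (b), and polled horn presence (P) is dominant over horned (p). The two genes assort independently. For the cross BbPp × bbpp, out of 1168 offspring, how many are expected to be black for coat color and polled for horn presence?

Dihybrid cross BbPp × bbpp — consider each gene separately:
coat color: Bb × bb → 2 Bb, 2 bb → 2 B_ : 2 bb (out of 4)
horn presence: Pp × pp → 2 Pp, 2 pp → 2 P_ : 2 pp (out of 4)
Looking for: black (B_) and polled (P_)
P(black) = 2/4, P(polled) = 2/4
P(both) = 2/4 × 2/4 = 4/16 = 1/4
Expected count = 1/4 × 1168 = 292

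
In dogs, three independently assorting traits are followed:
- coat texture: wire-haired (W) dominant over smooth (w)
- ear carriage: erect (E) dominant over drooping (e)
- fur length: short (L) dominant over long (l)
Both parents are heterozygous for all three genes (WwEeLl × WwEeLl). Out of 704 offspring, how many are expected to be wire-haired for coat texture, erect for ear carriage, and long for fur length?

Trihybrid cross: WwEeLl × WwEeLl
Each trait segregates independently with a 3:1 phenotypic ratio, so each gene contributes 3/4 (dominant) or 1/4 (recessive).
Target: wire-haired (coat texture), erect (ear carriage), long (fur length)
Probability = product of independent per-trait probabilities
= 3/4 × 3/4 × 1/4 = 9/64
Expected count = 9/64 × 704 = 99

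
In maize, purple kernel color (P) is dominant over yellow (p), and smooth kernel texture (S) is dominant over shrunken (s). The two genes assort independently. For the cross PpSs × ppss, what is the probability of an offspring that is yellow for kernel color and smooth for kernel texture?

Dihybrid cross PpSs × ppss — consider each gene separately:
kernel color: Pp × pp → 2 Pp, 2 pp → 2 P_ : 2 pp (out of 4)
kernel texture: Ss × ss → 2 Ss, 2 ss → 2 S_ : 2 ss (out of 4)
Looking for: yellow (pp) and smooth (S_)
P(yellow) = 2/4, P(smooth) = 2/4
P(both) = 2/4 × 2/4 = 4/16 = 1/4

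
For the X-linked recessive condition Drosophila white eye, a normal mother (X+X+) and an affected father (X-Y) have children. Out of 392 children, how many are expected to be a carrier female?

Cross: X+X+ × X-Y
Offspring: 2 X+X-, 2 X+Y
Probability of a carrier female: 2/4 = 1/2
Expected count = 1/2 × 392 = 196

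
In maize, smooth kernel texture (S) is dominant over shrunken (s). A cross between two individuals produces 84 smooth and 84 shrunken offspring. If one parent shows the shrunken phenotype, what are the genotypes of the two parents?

Observed offspring: 84 smooth, 84 shrunken
The observed ratio simplifies to 1:1. One parent shows shrunken, so its genotype must be ss. A 1:1 offspring split requires the other parent to be heterozygous (Ss).
Parent genotypes: ss × Ss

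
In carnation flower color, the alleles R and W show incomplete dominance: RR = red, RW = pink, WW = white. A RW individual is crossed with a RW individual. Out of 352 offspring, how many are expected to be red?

Punnett square for RW × RW:
Offspring genotypes: 1 RR, 2 RW, 1 WW
Phenotype counts: 1 red, 2 pink, 1 white
red: 1 out of 4 → fraction 1/4
Expected count = 1/4 × 352 = 88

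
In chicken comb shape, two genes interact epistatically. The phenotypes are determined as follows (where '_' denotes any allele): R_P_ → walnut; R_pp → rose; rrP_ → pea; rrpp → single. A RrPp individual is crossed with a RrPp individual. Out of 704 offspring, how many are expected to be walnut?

Cross: RrPp × RrPp — consider each gene separately:
R gene: Rr × Rr → 1 RR, 2 Rr, 1 rr → 3 R_ : 1 rr (out of 4)
P gene: Pp × Pp → 1 PP, 2 Pp, 1 pp → 3 P_ : 1 pp (out of 4)
Genotype classes (out of 4 × 4 = 16): R_P_ = 3×3 = 9; R_pp = 3×1 = 3; rrP_ = 1×3 = 3; rrpp = 1×1 = 1
Apply the phenotype rules: R_P_ (9) → walnut; R_pp (3) → rose; rrP_ (3) → pea; rrpp (1) → single
Phenotype counts (out of 16): 9 walnut, 3 rose, 3 pea, 1 single
walnut: 9 out of 16 → fraction 9/16
Expected count = 9/16 × 704 = 396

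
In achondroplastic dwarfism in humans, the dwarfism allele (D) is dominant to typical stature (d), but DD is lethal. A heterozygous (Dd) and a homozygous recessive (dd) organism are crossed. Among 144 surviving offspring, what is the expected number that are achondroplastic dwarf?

Cross: Dd × dd
Punnett square offspring (before lethality): 2 Dd, 2 dd
No DD offspring are produced in this cross.
achondroplastic dwarf: 2 out of 4 → fraction 1/2
Expected count = 1/2 × 144 = 72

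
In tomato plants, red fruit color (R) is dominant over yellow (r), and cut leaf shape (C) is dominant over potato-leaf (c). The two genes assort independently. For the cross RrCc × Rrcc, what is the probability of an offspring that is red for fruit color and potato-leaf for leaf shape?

Dihybrid cross RrCc × Rrcc — consider each gene separately:
fruit color: Rr × Rr → 1 RR, 2 Rr, 1 rr → 3 R_ : 1 rr (out of 4)
leaf shape: Cc × cc → 2 Cc, 2 cc → 2 C_ : 2 cc (out of 4)
Looking for: red (R_) and potato-leaf (cc)
P(red) = 3/4, P(potato-leaf) = 2/4
P(both) = 3/4 × 2/4 = 6/16 = 3/8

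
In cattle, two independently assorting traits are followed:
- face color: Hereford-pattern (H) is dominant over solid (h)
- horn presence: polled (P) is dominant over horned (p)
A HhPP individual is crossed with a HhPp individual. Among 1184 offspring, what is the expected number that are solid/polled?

Dihybrid cross HhPP × HhPp — consider each gene separately:
face color: Hh × Hh → 1 HH, 2 Hh, 1 hh → 3 H_ : 1 hh (out of 4)
horn presence: PP × Pp → 2 PP, 2 Pp → 4 P_ (out of 4)
Combine (counts out of 4 × 4 = 16): Hereford-pattern/polled (H_P_) = 3×4 = 12; solid/polled (hhP_) = 1×4 = 4
Phenotype counts (out of 16): 12 Hereford-pattern/polled, 4 solid/polled
solid/polled: 4 out of 16 → fraction 1/4
Expected count = 1/4 × 1184 = 296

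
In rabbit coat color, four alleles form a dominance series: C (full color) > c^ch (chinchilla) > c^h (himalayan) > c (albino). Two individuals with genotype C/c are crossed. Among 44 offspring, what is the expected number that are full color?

Cross: C/c × C/c
Allele dominance: C > c^ch > c^h > c
Offspring genotypes: 1 C/C, 2 C/c, 1 c/c
Phenotype counts: 3 full color, 1 albino
full color: 3 out of 4 → fraction 3/4
Expected count = 3/4 × 44 = 33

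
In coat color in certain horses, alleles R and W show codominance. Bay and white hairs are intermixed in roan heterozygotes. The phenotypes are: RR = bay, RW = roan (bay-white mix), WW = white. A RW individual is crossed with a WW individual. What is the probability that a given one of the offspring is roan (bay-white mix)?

Punnett square for RW × WW:
Offspring genotypes: 2 RW, 2 WW
Phenotype counts: 2 roan (bay-white mix), 2 white
roan (bay-white mix): 2 out of 4
Probability: 2/4 = 1/2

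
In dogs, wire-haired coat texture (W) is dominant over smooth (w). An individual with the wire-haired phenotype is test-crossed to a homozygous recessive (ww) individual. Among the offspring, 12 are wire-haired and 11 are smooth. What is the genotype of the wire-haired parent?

Test cross: ? × ww
Offspring: 12 wire-haired, 11 smooth — approximately 1:1.
A 1:1 ratio in a test cross indicates the unknown parent is heterozygous (Ww).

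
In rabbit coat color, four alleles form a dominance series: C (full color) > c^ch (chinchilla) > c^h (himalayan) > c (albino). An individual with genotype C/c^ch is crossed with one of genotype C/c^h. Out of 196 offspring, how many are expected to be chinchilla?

Cross: C/c^ch × C/c^h
Allele dominance: C > c^ch > c^h > c
Offspring genotypes: 1 C/C, 1 C/c^h, 1 C/c^ch, 1 c^ch/c^h
Phenotype counts: 3 full color, 1 chinchilla
chinchilla: 1 out of 4 → fraction 1/4
Expected count = 1/4 × 196 = 49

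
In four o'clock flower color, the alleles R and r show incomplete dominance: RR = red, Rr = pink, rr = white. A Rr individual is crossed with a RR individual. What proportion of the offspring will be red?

Punnett square for Rr × RR:
Offspring genotypes: 2 RR, 2 Rr
Phenotype counts: 2 red, 2 pink
red: 2 out of 4
Probability: 2/4 = 1/2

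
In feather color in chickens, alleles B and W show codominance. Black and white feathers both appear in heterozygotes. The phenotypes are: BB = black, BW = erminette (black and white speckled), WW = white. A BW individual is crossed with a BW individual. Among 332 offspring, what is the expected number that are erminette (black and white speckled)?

Punnett square for BW × BW:
Offspring genotypes: 1 BB, 2 BW, 1 WW
Phenotype counts: 1 black, 2 erminette (black and white speckled), 1 white
erminette (black and white speckled): 2 out of 4 → fraction 1/2
Expected count = 1/2 × 332 = 166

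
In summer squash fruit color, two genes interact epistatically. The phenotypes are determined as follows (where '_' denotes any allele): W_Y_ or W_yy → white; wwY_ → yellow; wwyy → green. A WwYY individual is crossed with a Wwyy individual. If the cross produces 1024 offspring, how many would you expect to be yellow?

Cross: WwYY × Wwyy — consider each gene separately:
W gene: Ww × Ww → 1 WW, 2 Ww, 1 ww → 3 W_ : 1 ww (out of 4)
Y gene: YY × yy → 4 Yy → 4 Y_ (out of 4)
Genotype classes (out of 4 × 4 = 16): W_Y_ = 3×4 = 12; wwY_ = 1×4 = 4
Apply the phenotype rules: W_Y_ (12) → white; wwY_ (4) → yellow
Phenotype counts (out of 16): 12 white, 4 yellow
yellow: 4 out of 16 → fraction 1/4
Expected count = 1/4 × 1024 = 256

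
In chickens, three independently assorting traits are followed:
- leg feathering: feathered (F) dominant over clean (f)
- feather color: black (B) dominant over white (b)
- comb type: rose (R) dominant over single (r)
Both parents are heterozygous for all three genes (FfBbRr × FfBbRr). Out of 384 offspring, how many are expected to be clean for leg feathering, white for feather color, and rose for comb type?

Trihybrid cross: FfBbRr × FfBbRr
Each trait segregates independently with a 3:1 phenotypic ratio, so each gene contributes 3/4 (dominant) or 1/4 (recessive).
Target: clean (leg feathering), white (feather color), rose (comb type)
Probability = product of independent per-trait probabilities
= 1/4 × 1/4 × 3/4 = 3/64
Expected count = 3/64 × 384 = 18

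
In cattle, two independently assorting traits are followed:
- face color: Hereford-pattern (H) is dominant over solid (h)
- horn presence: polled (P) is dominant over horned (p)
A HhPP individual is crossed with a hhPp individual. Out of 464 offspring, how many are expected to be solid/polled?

Dihybrid cross HhPP × hhPp — consider each gene separately:
face color: Hh × hh → 2 Hh, 2 hh → 2 H_ : 2 hh (out of 4)
horn presence: PP × Pp → 2 PP, 2 Pp → 4 P_ (out of 4)
Combine (counts out of 4 × 4 = 16): Hereford-pattern/polled (H_P_) = 2×4 = 8; solid/polled (hhP_) = 2×4 = 8
Phenotype counts (out of 16): 8 Hereford-pattern/polled, 8 solid/polled
solid/polled: 8 out of 16 → fraction 1/2
Expected count = 1/2 × 464 = 232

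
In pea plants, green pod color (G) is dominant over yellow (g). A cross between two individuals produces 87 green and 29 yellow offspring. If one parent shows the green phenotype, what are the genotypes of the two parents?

Observed offspring: 87 green, 29 yellow
The observed ratio simplifies to 3:1. Yellow (gg) offspring appear, so each parent must contribute one g allele. The parent stated to show green carries G, so it is Gg. The other parent is then either Gg or gg: Gg × gg would give a 1:1 split, whereas Gg × Gg gives 3:1 — matching the data. So both parents are heterozygous (Gg × Gg).
Parent genotypes: Gg × Gg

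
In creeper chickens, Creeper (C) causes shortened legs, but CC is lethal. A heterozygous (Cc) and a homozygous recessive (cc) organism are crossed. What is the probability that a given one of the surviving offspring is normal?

Cross: Cc × cc
Punnett square offspring (before lethality): 2 Cc, 2 cc
No CC offspring are produced in this cross.
normal: 2 out of 4
Probability: 2/4 = 1/2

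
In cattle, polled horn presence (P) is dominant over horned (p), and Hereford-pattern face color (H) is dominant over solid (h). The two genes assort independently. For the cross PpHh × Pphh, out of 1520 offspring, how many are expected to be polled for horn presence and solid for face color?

Dihybrid cross PpHh × Pphh — consider each gene separately:
horn presence: Pp × Pp → 1 PP, 2 Pp, 1 pp → 3 P_ : 1 pp (out of 4)
face color: Hh × hh → 2 Hh, 2 hh → 2 H_ : 2 hh (out of 4)
Looking for: polled (P_) and solid (hh)
P(polled) = 3/4, P(solid) = 2/4
P(both) = 3/4 × 2/4 = 6/16 = 3/8
Expected count = 3/8 × 1520 = 570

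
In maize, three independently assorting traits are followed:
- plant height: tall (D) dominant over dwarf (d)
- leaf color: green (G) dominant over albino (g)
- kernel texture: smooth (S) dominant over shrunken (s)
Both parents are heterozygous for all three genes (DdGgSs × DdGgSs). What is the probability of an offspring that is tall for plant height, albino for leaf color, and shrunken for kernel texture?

Trihybrid cross: DdGgSs × DdGgSs
Each trait segregates independently with a 3:1 phenotypic ratio, so each gene contributes 3/4 (dominant) or 1/4 (recessive).
Target: tall (plant height), albino (leaf color), shrunken (kernel texture)
Probability = product of independent per-trait probabilities
= 3/4 × 1/4 × 1/4 = 3/64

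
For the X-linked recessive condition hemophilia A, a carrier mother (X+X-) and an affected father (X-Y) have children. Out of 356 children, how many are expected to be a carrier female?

Cross: X+X- × X-Y
Offspring: 1 X+X-, 1 X+Y, 1 X-X-, 1 X-Y
Probability of a carrier female: 1/4
Expected count = 1/4 × 356 = 89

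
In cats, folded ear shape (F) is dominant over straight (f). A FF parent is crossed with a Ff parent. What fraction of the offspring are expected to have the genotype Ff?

Punnett square for FF × Ff:
Offspring genotypes: 2 FF, 2 Ff
Total offspring: 4
Count with target: 2
Probability: 2/4 = 1/2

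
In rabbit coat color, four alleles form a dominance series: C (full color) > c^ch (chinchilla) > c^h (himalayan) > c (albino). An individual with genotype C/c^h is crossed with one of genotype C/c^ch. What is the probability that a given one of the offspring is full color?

Cross: C/c^h × C/c^ch
Allele dominance: C > c^ch > c^h > c
Offspring genotypes: 1 C/C, 1 C/c^ch, 1 C/c^h, 1 c^ch/c^h
Phenotype counts: 3 full color, 1 chinchilla
full color: 3 out of 4
Probability: 3/4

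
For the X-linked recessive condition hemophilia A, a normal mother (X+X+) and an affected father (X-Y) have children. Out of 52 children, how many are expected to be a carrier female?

Cross: X+X+ × X-Y
Offspring: 2 X+X-, 2 X+Y
Probability of a carrier female: 2/4 = 1/2
Expected count = 1/2 × 52 = 26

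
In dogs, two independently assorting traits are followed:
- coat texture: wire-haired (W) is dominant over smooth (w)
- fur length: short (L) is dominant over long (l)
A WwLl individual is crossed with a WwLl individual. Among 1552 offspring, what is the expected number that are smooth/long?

Dihybrid cross WwLl × WwLl — consider each gene separately:
coat texture: Ww × Ww → 1 WW, 2 Ww, 1 ww → 3 W_ : 1 ww (out of 4)
fur length: Ll × Ll → 1 LL, 2 Ll, 1 ll → 3 L_ : 1 ll (out of 4)
Combine (counts out of 4 × 4 = 16): wire-haired/short (W_L_) = 3×3 = 9; wire-haired/long (W_ll) = 3×1 = 3; smooth/short (wwL_) = 1×3 = 3; smooth/long (wwll) = 1×1 = 1
Phenotype counts (out of 16): 9 wire-haired/short, 3 wire-haired/long, 3 smooth/short, 1 smooth/long
smooth/long: 1 out of 16 → fraction 1/16
Expected count = 1/16 × 1552 = 97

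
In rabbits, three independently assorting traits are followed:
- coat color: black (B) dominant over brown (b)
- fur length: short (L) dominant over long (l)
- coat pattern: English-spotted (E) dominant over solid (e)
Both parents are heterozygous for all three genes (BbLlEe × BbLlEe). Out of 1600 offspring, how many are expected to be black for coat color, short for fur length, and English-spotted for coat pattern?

Trihybrid cross: BbLlEe × BbLlEe
Each trait segregates independently with a 3:1 phenotypic ratio, so each gene contributes 3/4 (dominant) or 1/4 (recessive).
Target: black (coat color), short (fur length), English-spotted (coat pattern)
Probability = product of independent per-trait probabilities
= 3/4 × 3/4 × 3/4 = 27/64
Expected count = 27/64 × 1600 = 675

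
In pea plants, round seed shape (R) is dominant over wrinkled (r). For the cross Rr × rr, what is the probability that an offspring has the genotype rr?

Punnett square for Rr × rr:
Offspring genotypes: 2 Rr, 2 rr
Total offspring: 4
Count with target: 2
Probability: 2/4 = 1/2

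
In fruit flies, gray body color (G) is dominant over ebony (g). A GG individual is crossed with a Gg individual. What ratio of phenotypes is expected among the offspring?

Punnett square for GG × Gg:
Offspring genotypes: 2 GG, 2 Gg
gray: 4, ebony: 0
Ratio: all gray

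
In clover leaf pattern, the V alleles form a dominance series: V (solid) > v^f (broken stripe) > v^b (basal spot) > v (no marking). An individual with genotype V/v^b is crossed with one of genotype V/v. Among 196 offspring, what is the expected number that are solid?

Cross: V/v^b × V/v
Allele dominance: V > v^f > v^b > v
Offspring genotypes: 1 V/V, 1 V/v, 1 V/v^b, 1 v^b/v
Phenotype counts: 3 solid, 1 basal spot
solid: 3 out of 4 → fraction 3/4
Expected count = 3/4 × 196 = 147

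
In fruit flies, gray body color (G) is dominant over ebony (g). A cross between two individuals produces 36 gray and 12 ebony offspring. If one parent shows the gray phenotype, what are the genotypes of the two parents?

Observed offspring: 36 gray, 12 ebony
The observed ratio simplifies to 3:1. Ebony (gg) offspring appear, so each parent must contribute one g allele. The parent stated to show gray carries G, so it is Gg. The other parent is then either Gg or gg: Gg × gg would give a 1:1 split, whereas Gg × Gg gives 3:1 — matching the data. So both parents are heterozygous (Gg × Gg).
Parent genotypes: Gg × Gg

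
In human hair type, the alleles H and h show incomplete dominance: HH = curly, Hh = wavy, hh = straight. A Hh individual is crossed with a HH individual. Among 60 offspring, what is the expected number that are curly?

Punnett square for Hh × HH:
Offspring genotypes: 2 HH, 2 Hh
Phenotype counts: 2 curly, 2 wavy
curly: 2 out of 4 → fraction 1/2
Expected count = 1/2 × 60 = 30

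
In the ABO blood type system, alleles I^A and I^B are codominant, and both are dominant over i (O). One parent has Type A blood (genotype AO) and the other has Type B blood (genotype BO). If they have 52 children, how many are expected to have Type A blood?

Cross: AO × BO
Possible offspring genotypes: 1 AB, 1 AO, 1 BO, 1 OO
Blood type counts: 1 Type AB, 1 Type A, 1 Type B, 1 Type O
Probability of Type A: 1/4
Expected count = 1/4 × 52 = 13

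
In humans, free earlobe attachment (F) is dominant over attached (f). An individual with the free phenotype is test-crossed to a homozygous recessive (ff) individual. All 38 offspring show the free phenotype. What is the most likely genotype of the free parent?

Test cross: ? × ff
All offspring are free.
If the unknown parent were heterozygous (Ff), about half of 38 offspring would be attached; none are. The unknown parent is most likely homozygous dominant (FF).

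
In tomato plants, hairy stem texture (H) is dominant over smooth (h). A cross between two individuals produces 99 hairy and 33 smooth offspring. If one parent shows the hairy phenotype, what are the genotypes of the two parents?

Observed offspring: 99 hairy, 33 smooth
The observed ratio simplifies to 3:1. Smooth (hh) offspring appear, so each parent must contribute one h allele. The parent stated to show hairy carries H, so it is Hh. The other parent is then either Hh or hh: Hh × hh would give a 1:1 split, whereas Hh × Hh gives 3:1 — matching the data. So both parents are heterozygous (Hh × Hh).
Parent genotypes: Hh × Hh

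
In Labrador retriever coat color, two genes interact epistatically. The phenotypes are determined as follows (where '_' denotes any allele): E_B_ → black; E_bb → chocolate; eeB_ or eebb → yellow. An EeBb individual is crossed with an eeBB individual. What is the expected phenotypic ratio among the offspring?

Cross: EeBb × eeBB — consider each gene separately:
E gene: Ee × ee → 2 Ee, 2 ee → 2 E_ : 2 ee (out of 4)
B gene: Bb × BB → 2 BB, 2 Bb → 4 B_ (out of 4)
Genotype classes (out of 4 × 4 = 16): E_B_ = 2×4 = 8; eeB_ = 2×4 = 8
Apply the phenotype rules: E_B_ (8) → black; eeB_ (8) → yellow
Phenotype counts (out of 16): 8 black, 8 yellow
Ratio: 1 black : 1 yellow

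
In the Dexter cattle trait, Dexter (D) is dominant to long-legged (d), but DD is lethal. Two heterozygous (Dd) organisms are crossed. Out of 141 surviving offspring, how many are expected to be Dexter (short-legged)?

Cross: Dd × Dd
Punnett square offspring (before lethality): 1 DD, 2 Dd, 1 dd
The DD genotype is lethal (embryos die); surviving offspring: 2 Dd, 1 dd
Dexter (short-legged): 2 out of 3 → fraction 2/3
Expected count = 2/3 × 141 = 94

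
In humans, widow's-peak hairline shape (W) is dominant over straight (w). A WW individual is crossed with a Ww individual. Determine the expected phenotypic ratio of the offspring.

Punnett square for WW × Ww:
Offspring genotypes: 2 WW, 2 Ww
widow's-peak: 4, straight: 0
Ratio: all widow's-peak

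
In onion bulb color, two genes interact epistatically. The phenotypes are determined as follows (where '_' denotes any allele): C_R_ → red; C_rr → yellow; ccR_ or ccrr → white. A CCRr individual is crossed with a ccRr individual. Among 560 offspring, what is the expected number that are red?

Cross: CCRr × ccRr — consider each gene separately:
C gene: CC × cc → 4 Cc → 4 C_ (out of 4)
R gene: Rr × Rr → 1 RR, 2 Rr, 1 rr → 3 R_ : 1 rr (out of 4)
Genotype classes (out of 4 × 4 = 16): C_R_ = 4×3 = 12; C_rr = 4×1 = 4
Apply the phenotype rules: C_R_ (12) → red; C_rr (4) → yellow
Phenotype counts (out of 16): 12 red, 4 yellow
red: 12 out of 16 → fraction 3/4
Expected count = 3/4 × 560 = 420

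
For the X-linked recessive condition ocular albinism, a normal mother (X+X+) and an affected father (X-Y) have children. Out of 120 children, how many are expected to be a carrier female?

Cross: X+X+ × X-Y
Offspring: 2 X+X-, 2 X+Y
Probability of a carrier female: 2/4 = 1/2
Expected count = 1/2 × 120 = 60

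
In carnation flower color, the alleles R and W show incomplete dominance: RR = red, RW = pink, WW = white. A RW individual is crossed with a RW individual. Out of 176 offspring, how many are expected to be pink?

Punnett square for RW × RW:
Offspring genotypes: 1 RR, 2 RW, 1 WW
Phenotype counts: 1 red, 2 pink, 1 white
pink: 2 out of 4 → fraction 1/2
Expected count = 1/2 × 176 = 88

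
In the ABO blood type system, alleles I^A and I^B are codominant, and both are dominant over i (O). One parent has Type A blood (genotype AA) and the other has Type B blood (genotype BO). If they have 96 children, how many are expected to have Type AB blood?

Cross: AA × BO
Possible offspring genotypes: 2 AB, 2 AO
Blood type counts: 2 Type AB, 2 Type A
Probability of Type AB: 2/4 = 1/2
Expected count = 1/2 × 96 = 48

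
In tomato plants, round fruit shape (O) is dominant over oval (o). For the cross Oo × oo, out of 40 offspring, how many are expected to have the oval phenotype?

Punnett square for Oo × oo:
Offspring genotypes: 2 Oo, 2 oo
Total offspring: 4
Count with target: 2
Probability: 2/4 = 1/2
Expected count = 1/2 × 40 = 20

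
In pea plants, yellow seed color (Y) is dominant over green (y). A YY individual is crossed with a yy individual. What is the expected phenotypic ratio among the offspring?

Punnett square for YY × yy:
Offspring genotypes: 4 Yy
yellow: 4, green: 0
Ratio: all yellow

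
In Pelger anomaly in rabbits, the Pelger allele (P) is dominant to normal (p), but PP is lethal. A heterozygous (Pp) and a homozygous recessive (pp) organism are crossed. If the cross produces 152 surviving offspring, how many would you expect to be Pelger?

Cross: Pp × pp
Punnett square offspring (before lethality): 2 Pp, 2 pp
No PP offspring are produced in this cross.
Pelger: 2 out of 4 → fraction 1/2
Expected count = 1/2 × 152 = 76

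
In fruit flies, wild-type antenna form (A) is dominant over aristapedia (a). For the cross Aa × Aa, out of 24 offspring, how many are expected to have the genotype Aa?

Punnett square for Aa × Aa:
Offspring genotypes: 1 AA, 2 Aa, 1 aa
Total offspring: 4
Count with target: 2
Probability: 2/4 = 1/2
Expected count = 1/2 × 24 = 12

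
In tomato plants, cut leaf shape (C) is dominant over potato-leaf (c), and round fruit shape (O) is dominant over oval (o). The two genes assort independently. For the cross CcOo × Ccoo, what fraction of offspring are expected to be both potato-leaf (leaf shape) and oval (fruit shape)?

Dihybrid cross CcOo × Ccoo — consider each gene separately:
leaf shape: Cc × Cc → 1 CC, 2 Cc, 1 cc → 3 C_ : 1 cc (out of 4)
fruit shape: Oo × oo → 2 Oo, 2 oo → 2 O_ : 2 oo (out of 4)
Looking for: potato-leaf (cc) and oval (oo)
P(potato-leaf) = 1/4, P(oval) = 2/4
P(both) = 1/4 × 2/4 = 2/16 = 1/8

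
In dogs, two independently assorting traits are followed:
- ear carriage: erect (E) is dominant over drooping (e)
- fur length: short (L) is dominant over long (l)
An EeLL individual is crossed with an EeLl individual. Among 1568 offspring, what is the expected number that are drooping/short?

Dihybrid cross EeLL × EeLl — consider each gene separately:
ear carriage: Ee × Ee → 1 EE, 2 Ee, 1 ee → 3 E_ : 1 ee (out of 4)
fur length: LL × Ll → 2 LL, 2 Ll → 4 L_ (out of 4)
Combine (counts out of 4 × 4 = 16): erect/short (E_L_) = 3×4 = 12; drooping/short (eeL_) = 1×4 = 4
Phenotype counts (out of 16): 12 erect/short, 4 drooping/short
drooping/short: 4 out of 16 → fraction 1/4
Expected count = 1/4 × 1568 = 392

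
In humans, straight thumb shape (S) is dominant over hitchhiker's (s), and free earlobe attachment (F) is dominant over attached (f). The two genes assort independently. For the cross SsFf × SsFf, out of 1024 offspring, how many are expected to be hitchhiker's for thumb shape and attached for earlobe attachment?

Dihybrid cross SsFf × SsFf — consider each gene separately:
thumb shape: Ss × Ss → 1 SS, 2 Ss, 1 ss → 3 S_ : 1 ss (out of 4)
earlobe attachment: Ff × Ff → 1 FF, 2 Ff, 1 ff → 3 F_ : 1 ff (out of 4)
Looking for: hitchhiker's (ss) and attached (ff)
P(hitchhiker's) = 1/4, P(attached) = 1/4
P(both) = 1/4 × 1/4 = 1/16
Expected count = 1/16 × 1024 = 64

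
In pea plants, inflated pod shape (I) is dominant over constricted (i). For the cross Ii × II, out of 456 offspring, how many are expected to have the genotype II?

Punnett square for Ii × II:
Offspring genotypes: 2 II, 2 Ii
Total offspring: 4
Count with target: 2
Probability: 2/4 = 1/2
Expected count = 1/2 × 456 = 228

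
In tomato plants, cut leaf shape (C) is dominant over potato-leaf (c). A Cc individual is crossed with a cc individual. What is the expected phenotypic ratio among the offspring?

Punnett square for Cc × cc:
Offspring genotypes: 2 Cc, 2 cc
cut: 2, potato-leaf: 2
Ratio: 1:1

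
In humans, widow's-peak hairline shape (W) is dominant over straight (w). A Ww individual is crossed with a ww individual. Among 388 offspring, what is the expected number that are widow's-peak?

Punnett square for Ww × ww:
Offspring genotypes: 2 Ww, 2 ww
widow's-peak: 2, straight: 2
widow's-peak: 2 out of 4 → fraction 1/2
Expected count = 1/2 × 388 = 194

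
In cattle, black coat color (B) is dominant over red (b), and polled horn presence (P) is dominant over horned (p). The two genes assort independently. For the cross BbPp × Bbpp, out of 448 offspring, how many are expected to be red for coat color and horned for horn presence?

Dihybrid cross BbPp × Bbpp — consider each gene separately:
coat color: Bb × Bb → 1 BB, 2 Bb, 1 bb → 3 B_ : 1 bb (out of 4)
horn presence: Pp × pp → 2 Pp, 2 pp → 2 P_ : 2 pp (out of 4)
Looking for: red (bb) and horned (pp)
P(red) = 1/4, P(horned) = 2/4
P(both) = 1/4 × 2/4 = 2/16 = 1/8
Expected count = 1/8 × 448 = 56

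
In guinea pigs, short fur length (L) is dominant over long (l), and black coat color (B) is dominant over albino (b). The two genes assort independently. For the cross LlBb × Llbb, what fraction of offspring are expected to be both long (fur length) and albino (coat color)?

Dihybrid cross LlBb × Llbb — consider each gene separately:
fur length: Ll × Ll → 1 LL, 2 Ll, 1 ll → 3 L_ : 1 ll (out of 4)
coat color: Bb × bb → 2 Bb, 2 bb → 2 B_ : 2 bb (out of 4)
Looking for: long (ll) and albino (bb)
P(long) = 1/4, P(albino) = 2/4
P(both) = 1/4 × 2/4 = 2/16 = 1/8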